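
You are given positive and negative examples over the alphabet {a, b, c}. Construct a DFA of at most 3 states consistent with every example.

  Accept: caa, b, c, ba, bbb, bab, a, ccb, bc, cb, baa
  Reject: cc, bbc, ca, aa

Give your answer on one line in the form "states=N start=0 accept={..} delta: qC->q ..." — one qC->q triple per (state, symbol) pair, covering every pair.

states=3 start=0 accept={1,2} delta: 0a->1 0b->2 0c->1 1a->0 1b->1 1c->0 2a->2 2b->1 2c->1

Grow the machine one transition at a time. Run the examples from 0; the earliest place one falls off (shortest prefix, ties alphabetical) gets sent to the lowest-numbered state that keeps every Accept/Reject pair distinguishable — a pair clashes when both reach the same state with identical unread suffix — and to a fresh state only if none does.
a: 0a undefined. 0a->0: no, a/aa meet in 0. Open state 1: 0a->1.
b: 0b undefined. 0b->0: no, c/bbc meet in 0 with "c" left. 0b->1: no, ba/aa meet in 1 with "a" left. Open state 2: 0b->2.
c: 0c undefined. 0c->0: no, caa/aa meet in 1 with "a" left. 0c->1: ok.
aa: 1a undefined. 1a->0: ok.
ba: 2a undefined. 2a->0: no, ba/ca meet in 0. 2a->1: no, baa/ca meet in 0. 2a->2: ok.
bb: 2b undefined. 2b->0: no, caa/bbc meet in 1. 2b->1: ok.
bc: 2c undefined. 2c->0: no, bc/ca meet in 0. 2c->1: ok.
cb: 1b undefined. 1b->0: no, bbb/ca meet in 0. 1b->1: ok.
cc: 1c undefined. 1c->0: ok.
All examples now run through 3 states with every (state, symbol) defined. Accept strings end in {1,2}, Reject strings end in {0}; accept={1,2}.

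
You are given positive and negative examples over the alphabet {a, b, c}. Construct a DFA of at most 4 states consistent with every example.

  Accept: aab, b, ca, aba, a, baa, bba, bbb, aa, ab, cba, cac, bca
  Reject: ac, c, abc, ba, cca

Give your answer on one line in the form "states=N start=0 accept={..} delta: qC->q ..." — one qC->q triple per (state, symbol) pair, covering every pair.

states=4 start=0 accept={0,1,2} delta: 0a->1 0b->2 0c->3 1a->0 1b->0 1c->3 2a->3 2b->0 2c->0 3a->2 3b->0 3c->2

Grow the machine one transition at a time. Run the examples from 0; the earliest place one falls off (shortest prefix, ties alphabetical) gets sent to the lowest-numbered state that keeps every Accept/Reject pair distinguishable — a pair clashes when both reach the same state with identical unread suffix — and to a fresh state only if none does.
a: 0a undefined. 0a->0: no, aba/ba meet in 0 with "ba" left. Open state 1: 0a->1.
b: 0b undefined. 0b->0: no, a/ba meet in 1. 0b->1: no, aa/ba meet in 1 with "a" left. Open state 2: 0b->2.
c: 0c undefined. 0c->0: no, ca/cca meet in 1. 0c->1: no, a/c meet in 1. 0c->2: no, b/c meet in 2. Open state 3: 0c->3.
aa: 1a undefined. 1a->0: ok.
ab: 1b undefined. 1b->0: ok.
ac: 1c undefined. 1c->0: no, aa/ac meet in 0. 1c->1: no, aba/ac meet in 1. 1c->2: no, aab/ac meet in 2. 1c->3: ok.
ba: 2a undefined. 2a->0: no, aa/ba meet in 0. 2a->1: no, aba/ba meet in 1. 2a->2: no, aab/ba meet in 2. 2a->3: ok.
bb: 2b undefined. 2b->0: ok.
bc: 2c undefined. 2c->0: ok.
ca: 3a undefined. 3a->0: no, cac/ac meet in 3. 3a->1: no, cac/ac meet in 3. 3a->2: ok.
cb: 3b undefined. 3b->0: ok.
cc: 3c undefined. 3c->0: no, aba/cca meet in 1. 3c->1: no, aa/cca meet in 0. 3c->2: ok.
All examples now run through 4 states with every (state, symbol) defined. Accept strings end in {0,1,2}, Reject strings end in {3}; accept={0,1,2}.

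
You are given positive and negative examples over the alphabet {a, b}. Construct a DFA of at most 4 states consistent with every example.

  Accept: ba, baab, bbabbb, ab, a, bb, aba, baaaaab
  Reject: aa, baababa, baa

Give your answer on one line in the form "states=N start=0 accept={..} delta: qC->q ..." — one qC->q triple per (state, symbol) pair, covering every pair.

states=3 start=0 accept={0,1} delta: 0a->1 0b->0 1a->2 1b->0 2a->0 2b->1

State merging on the prefix tree: take the shortest (then alphabetical) example prefix whose next move is undefined and point that move at state 0, else 1, else 2, ...; a target is out if some Accept/Reject pair would then sit in one state with the same input left (inseparable). If every existing state is out, open a new one.
a: 0a undefined. 0a->0: no, a/aa meet in 0. Open state 1: 0a->1.
b: 0b undefined. 0b->0: ok.
aa: 1a undefined. 1a->0: no, baab/aa meet in 0. 1a->1: no, ba/aa meet in 1. Open state 2: 1a->2.
ab: 1b undefined. 1b->0: ok.
baaa: 2a undefined. 2a->0: ok.
baab: 2b undefined. 2b->0: no, ba/baababa meet in 1. 2b->1: ok.
All examples now run through 3 states with every (state, symbol) defined. Accept strings end in {0,1}, Reject strings end in {2}; accept={0,1}.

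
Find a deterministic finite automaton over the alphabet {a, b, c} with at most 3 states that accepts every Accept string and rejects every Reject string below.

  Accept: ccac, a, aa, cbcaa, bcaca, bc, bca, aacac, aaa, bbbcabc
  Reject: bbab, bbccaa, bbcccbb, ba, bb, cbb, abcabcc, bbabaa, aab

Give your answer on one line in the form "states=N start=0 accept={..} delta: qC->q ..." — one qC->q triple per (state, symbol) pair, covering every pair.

State merging on the prefix tree: take the shortest (then alphabetical) example prefix whose next move is undefined and point that move at state 0, else 1, else 2, ...; a target is out if some Accept/Reject pair would then sit in one state with the same input left (inseparable). If every existing state is out, open a new one.
a: 0a undefined. 0a->0: ok.
b: 0b undefined. 0b->0: no, a/bbab meet in 0. Open state 1: 0b->1.
c: 0c undefined. 0c->0: ok.
ba: 1a undefined. 1a->0: no, ccac/ba meet in 0. 1a->1: ok.
bb: 1b undefined. 1b->0: no, ccac/bbccaa meet in 0. 1b->1: ok.
bc: 1c undefined. 1c->0: no, ccac/bbccaa meet in 0. 1c->1: no, cbcaa/bbab meet in 1. Open state 2: 1c->2.
bca: 2a undefined. 2a->0: ok.
bbcc: 2c undefined. 2c->0: no, ccac/bbccaa meet in 0. 2c->1: ok.
bbcccb: 2b undefined. 2b->0: ok.
All examples now run through 3 states with every (state, symbol) defined. Accept strings end in {0,2}, Reject strings end in {1}; accept={0,2}.

states=3 start=0 accept={0,2} delta: 0a->0 0b->1 0c->0 1a->1 1b->1 1c->2 2a->0 2b->0 2c->1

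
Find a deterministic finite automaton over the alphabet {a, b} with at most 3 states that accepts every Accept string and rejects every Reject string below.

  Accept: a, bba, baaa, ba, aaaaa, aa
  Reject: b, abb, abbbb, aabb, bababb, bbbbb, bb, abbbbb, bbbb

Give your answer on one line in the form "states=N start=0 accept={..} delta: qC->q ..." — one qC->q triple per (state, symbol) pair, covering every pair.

states=2 start=0 accept={0} delta: 0a->0 0b->1 1a->0 1b->1

State merging on the prefix tree: take the shortest (then alphabetical) example prefix whose next move is undefined and point that move at state 0, else 1, else 2, ...; a target is out if some Accept/Reject pair would then sit in one state with the same input left (inseparable). If every existing state is out, open a new one.
a: 0a undefined. 0a->0: ok.
b: 0b undefined. 0b->0: no, a/b meet in 0. Open state 1: 0b->1.
ba: 1a undefined. 1a->0: ok.
bb: 1b undefined. 1b->0: no, a/abb meet in 0. 1b->1: ok.
All examples now run through 2 states with every (state, symbol) defined. Accept strings end in {0}, Reject strings end in {1}; accept={0}.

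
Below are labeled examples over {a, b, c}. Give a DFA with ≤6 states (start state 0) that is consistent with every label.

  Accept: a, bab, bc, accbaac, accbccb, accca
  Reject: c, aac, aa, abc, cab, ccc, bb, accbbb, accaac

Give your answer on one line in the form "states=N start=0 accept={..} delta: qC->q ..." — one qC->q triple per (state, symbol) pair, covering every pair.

states=4 start=0 accept={1,2} delta: 0a->1 0b->1 0c->0 1a->0 1b->0 1c->2 2a->1 2b->3 2c->2 3a->0 3b->1 3c->0

State merging on the prefix tree: take the shortest (then alphabetical) example prefix whose next move is undefined and point that move at state 0, else 1, else 2, ...; a target is out if some Accept/Reject pair would then sit in one state with the same input left (inseparable). If every existing state is out, open a new one.
a: 0a undefined. 0a->0: no, a/aa meet in 0. Open state 1: 0a->1.
b: 0b undefined. 0b->0: no, bc/c meet in 0 with "c" left. 0b->1: ok.
c: 0c undefined. 0c->0: ok.
aa: 1a undefined. 1a->0: ok.
ab: 1b undefined. 1b->0: ok.
ac: 1c undefined. 1c->0: no, a/accbbb meet in 1. 1c->1: no, a/accaac meet in 1. Open state 2: 1c->2.
acc: 2c undefined. 2c->0: no, a/accbbb meet in 1. 2c->1: no, bc/accaac meet in 2. 2c->2: ok.
acca: 2a undefined. 2a->0: no, bc/accaac meet in 2. 2a->1: ok.
accb: 2b undefined. 2b->0: no, accbaac/c meet in 0. 2b->1: no, a/accbbb meet in 1. 2b->2: no, bc/accbbb meet in 2. Open state 3: 2b->3.
accba: 3a undefined. 3a->0: ok.
accbb: 3b undefined. 3b->0: no, a/accbbb meet in 1. 3b->1: ok.
accbc: 3c undefined. 3c->0: ok.
All examples now run through 4 states with every (state, symbol) defined. Accept strings end in {1,2}, Reject strings end in {0}; accept={1,2}.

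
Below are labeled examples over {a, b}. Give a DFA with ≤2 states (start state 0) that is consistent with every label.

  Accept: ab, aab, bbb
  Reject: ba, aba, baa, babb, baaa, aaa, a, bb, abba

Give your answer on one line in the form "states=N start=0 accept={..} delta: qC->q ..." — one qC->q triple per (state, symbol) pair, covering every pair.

Fold the examples into a partial DFA from state 0: repeatedly fix the first undefined (state, symbol) met by the shortest-then-alphabetical prefix, trying targets in increasing order and rejecting any under which an Accept and a Reject string meet in one state with the same remainder; add a state when all current targets are rejected. Accepting states are where Accept strings end.
a: 0a undefined. 0a->0: ok.
b: 0b undefined. 0b->0: no, ab/ba meet in 0. Open state 1: 0b->1.
ba: 1a undefined. 1a->0: ok.
bb: 1b undefined. 1b->0: ok.
All examples now run through 2 states with every (state, symbol) defined. Accept strings end in {1}, Reject strings end in {0}; accept={1}.

states=2 start=0 accept={1} delta: 0a->0 0b->1 1a->0 1b->0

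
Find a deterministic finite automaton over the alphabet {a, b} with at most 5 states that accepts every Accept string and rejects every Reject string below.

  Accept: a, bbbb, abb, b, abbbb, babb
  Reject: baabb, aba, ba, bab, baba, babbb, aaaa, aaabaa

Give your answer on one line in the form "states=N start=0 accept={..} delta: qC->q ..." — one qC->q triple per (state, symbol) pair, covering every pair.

Fold the examples into a partial DFA from state 0: repeatedly fix the first undefined (state, symbol) met by the shortest-then-alphabetical prefix, trying targets in increasing order and rejecting any under which an Accept and a Reject string meet in one state with the same remainder; add a state when all current targets are rejected. Accepting states are where Accept strings end.
a: 0a undefined. 0a->0: no, a/aaaa meet in 0. Open state 1: 0a->1.
b: 0b undefined. 0b->0: no, a/ba meet in 1. 0b->1: ok.
aa: 1a undefined. 1a->0: no, a/bab meet in 1. 1a->1: no, a/ba meet in 1. Open state 2: 1a->2.
ab: 1b undefined. 1b->0: no, a/aba meet in 1. 1b->1: ok.
aaa: 2a undefined. 2a->0: no, a/baabb meet in 1. 2a->1: no, a/baabb meet in 1. 2a->2: no, babb/baabb meet in 2 with "bb" left. Open state 3: 2a->3.
bab: 2b undefined. 2b->0: no, a/baba meet in 1. 2b->1: no, a/bab meet in 1. 2b->2: no, babb/aba meet in 2. 2b->3: ok.
aaaa: 3a undefined. 3a->0: ok.
aaab: 3b undefined. 3b->0: no, a/baabb meet in 1. 3b->1: no, a/baabb meet in 1. 3b->2: no, babb/aba meet in 2. 3b->3: no, a/aaabaa meet in 1. Open state 4: 3b->4.
aaaba: 4a undefined. 4a->0: no, a/aaabaa meet in 1. 4a->1: ok.
baabb: 4b undefined. 4b->0: ok.
All examples now run through 5 states with every (state, symbol) defined. Accept strings end in {1,4}, Reject strings end in {0,2,3}; accept={1,4}.

states=5 start=0 accept={1,4} delta: 0a->1 0b->1 1a->2 1b->1 2a->3 2b->3 3a->0 3b->4 4a->1 4b->0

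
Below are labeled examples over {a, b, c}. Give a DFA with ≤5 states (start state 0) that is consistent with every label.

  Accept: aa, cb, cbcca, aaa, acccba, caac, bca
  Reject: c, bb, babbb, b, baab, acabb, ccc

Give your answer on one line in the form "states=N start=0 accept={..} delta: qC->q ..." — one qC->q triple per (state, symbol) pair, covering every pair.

State merging on the prefix tree: take the shortest (then alphabetical) example prefix whose next move is undefined and point that move at state 0, else 1, else 2, ...; a target is out if some Accept/Reject pair would then sit in one state with the same input left (inseparable). If every existing state is out, open a new one.
a: 0a undefined. 0a->0: ok.
b: 0b undefined. 0b->0: no, aa/bb meet in 0. Open state 1: 0b->1.
c: 0c undefined. 0c->0: no, aa/c meet in 0. 0c->1: no, cb/bb meet in 1 with "b" left. Open state 2: 0c->2.
ba: 1a undefined. 1a->0: ok.
bb: 1b undefined. 1b->0: no, aa/bb meet in 0. 1b->1: ok.
bc: 1c undefined. 1c->0: ok.
ca: 2a undefined. 2a->0: no, caac/c meet in 2. 2a->1: no, caac/c meet in 2. 2a->2: ok.
cb: 2b undefined. 2b->0: ok.
cc: 2c undefined. 2c->0: ok.
All examples now run through 3 states with every (state, symbol) defined. Accept strings end in {0}, Reject strings end in {1,2}; accept={0}.

states=3 start=0 accept={0} delta: 0a->0 0b->1 0c->2 1a->0 1b->1 1c->0 2a->2 2b->0 2c->0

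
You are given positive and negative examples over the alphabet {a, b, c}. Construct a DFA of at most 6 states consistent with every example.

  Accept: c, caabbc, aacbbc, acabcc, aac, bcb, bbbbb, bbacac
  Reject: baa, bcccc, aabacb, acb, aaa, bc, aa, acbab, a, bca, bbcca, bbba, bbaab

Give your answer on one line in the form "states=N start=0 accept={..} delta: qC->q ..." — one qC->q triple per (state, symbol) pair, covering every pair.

Fold the examples into a partial DFA from state 0: repeatedly fix the first undefined (state, symbol) met by the shortest-then-alphabetical prefix, trying targets in increasing order and rejecting any under which an Accept and a Reject string meet in one state with the same remainder; add a state when all current targets are rejected. Accepting states are where Accept strings end.
a: 0a undefined. 0a->0: ok.
b: 0b undefined. 0b->0: no, c/bc meet in 0 with "c" left. Open state 1: 0b->1.
c: 0c undefined. 0c->0: no, c/aaa meet in 0. 0c->1: ok.
ba: 1a undefined. 1a->0: ok.
bb: 1b undefined. 1b->0: no, c/acbab meet in 1. 1b->1: no, c/aabacb meet in 1. Open state 2: 1b->2.
bc: 1c undefined. 1c->0: no, c/bcccc meet in 1. 1c->1: no, c/bcccc meet in 1. 1c->2: ok.
bba: 2a undefined. 2a->0: no, c/acbab meet in 1. 2a->1: no, c/bca meet in 1. 2a->2: no, bcb/acbab meet in 2 with "b" left. Open state 3: 2a->3.
bbb: 2b undefined. 2b->0: no, bcb/baa meet in 0. 2b->1: no, aacbbc/aabacb meet in 2. 2b->2: no, bcb/aabacb meet in 2. 2b->3: no, bcb/bca meet in 3. Open state 4: 2b->4.
bbc: 2c undefined. 2c->0: no, caabbc/baa meet in 0. 2c->1: no, c/bcccc meet in 1. 2c->2: no, caabbc/bcccc meet in 2. 2c->3: no, caabbc/bca meet in 3. 2c->4: ok.
bbaa: 3a undefined. 3a->0: no, c/bbaab meet in 1. 3a->1: ok.
bbac: 3c undefined. 3c->0: ok.
bbba: 4a undefined. 4a->0: ok.
bbbb: 4b undefined. 4b->0: ok.
bbcc: 4c undefined. 4c->0: no, c/bcccc meet in 1. 4c->1: ok.
acbab: 3b undefined. 3b->0: ok.
All examples now run through 5 states with every (state, symbol) defined. Accept strings end in {1,4}, Reject strings end in {0,2,3}; accept={1,4}.

states=5 start=0 accept={1,4} delta: 0a->0 0b->1 0c->1 1a->0 1b->2 1c->2 2a->3 2b->4 2c->4 3a->1 3b->0 3c->0 4a->0 4b->0 4c->1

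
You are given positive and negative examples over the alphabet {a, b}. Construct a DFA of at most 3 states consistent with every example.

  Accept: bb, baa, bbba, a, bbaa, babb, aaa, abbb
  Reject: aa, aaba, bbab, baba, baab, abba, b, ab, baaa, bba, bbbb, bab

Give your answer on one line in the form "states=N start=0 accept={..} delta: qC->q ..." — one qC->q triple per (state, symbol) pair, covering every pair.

states=3 start=0 accept={1} delta: 0a->1 0b->2 1a->0 1b->0 2a->0 2b->1

Fold the examples into a partial DFA from state 0: repeatedly fix the first undefined (state, symbol) met by the shortest-then-alphabetical prefix, trying targets in increasing order and rejecting any under which an Accept and a Reject string meet in one state with the same remainder; add a state when all current targets are rejected. Accepting states are where Accept strings end.
a: 0a undefined. 0a->0: no, a/aa meet in 0. Open state 1: 0a->1.
b: 0b undefined. 0b->0: no, bb/b meet in 0. 0b->1: no, bb/ab meet in 1 with "b" left. Open state 2: 0b->2.
aa: 1a undefined. 1a->0: ok.
ab: 1b undefined. 1b->0: ok.
ba: 2a undefined. 2a->0: ok.
bb: 2b undefined. 2b->0: no, bb/aa meet in 0. 2b->1: ok.
All examples now run through 3 states with every (state, symbol) defined. Accept strings end in {1}, Reject strings end in {0,2}; accept={1}.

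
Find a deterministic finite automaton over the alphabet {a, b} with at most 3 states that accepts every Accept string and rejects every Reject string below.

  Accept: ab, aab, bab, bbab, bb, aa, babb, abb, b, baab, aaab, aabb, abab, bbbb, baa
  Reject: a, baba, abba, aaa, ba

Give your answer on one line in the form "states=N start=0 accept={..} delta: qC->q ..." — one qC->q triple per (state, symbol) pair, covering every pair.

Fold the examples into a partial DFA from state 0: repeatedly fix the first undefined (state, symbol) met by the shortest-then-alphabetical prefix, trying targets in increasing order and rejecting any under which an Accept and a Reject string meet in one state with the same remainder; add a state when all current targets are rejected. Accepting states are where Accept strings end.
a: 0a undefined. 0a->0: no, aa/a meet in 0. Open state 1: 0a->1.
b: 0b undefined. 0b->0: ok.
aa: 1a undefined. 1a->0: ok.
ab: 1b undefined. 1b->0: ok.
All examples now run through 2 states with every (state, symbol) defined. Accept strings end in {0}, Reject strings end in {1}; accept={0}.

states=2 start=0 accept={0} delta: 0a->1 0b->0 1a->0 1b->0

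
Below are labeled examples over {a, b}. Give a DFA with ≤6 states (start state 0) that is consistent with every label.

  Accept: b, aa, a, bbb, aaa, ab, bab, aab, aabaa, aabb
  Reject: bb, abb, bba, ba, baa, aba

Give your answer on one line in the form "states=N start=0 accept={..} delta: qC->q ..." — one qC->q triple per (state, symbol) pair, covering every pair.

states=5 start=0 accept={0,1,2,3} delta: 0a->1 0b->2 1a->3 1b->2 2a->4 2b->4 3a->0 3b->0 4a->4 4b->0

Grow the machine one transition at a time. Run the examples from 0; the earliest place one falls off (shortest prefix, ties alphabetical) gets sent to the lowest-numbered state that keeps every Accept/Reject pair distinguishable — a pair clashes when both reach the same state with identical unread suffix — and to a fresh state only if none does.
a: 0a undefined. 0a->0: no, aabaa/baa meet in 0 with "baa" left. Open state 1: 0a->1.
b: 0b undefined. 0b->0: no, b/bb meet in 0. 0b->1: no, aa/ba meet in 1 with "a" left. Open state 2: 0b->2.
aa: 1a undefined. 1a->0: no, aabaa/baa meet in 2 with "aa" left. 1a->1: no, aabb/abb meet in 1 with "bb" left. 1a->2: no, aaa/ba meet in 2 with "a" left. Open state 3: 1a->3.
ab: 1b undefined. 1b->0: no, b/abb meet in 2. 1b->1: no, aa/aba meet in 3. 1b->2: ok.
ba: 2a undefined. 2a->0: no, a/baa meet in 1. 2a->1: no, aa/baa meet in 3. 2a->2: no, b/ba meet in 2. 2a->3: no, aa/ba meet in 3. Open state 4: 2a->4.
bb: 2b undefined. 2b->0: no, a/bba meet in 1. 2b->1: no, aa/bba meet in 3. 2b->2: no, b/bb meet in 2. 2b->3: no, aa/bb meet in 3. 2b->4: ok.
aaa: 3a undefined. 3a->0: ok.
aab: 3b undefined. 3b->0: ok.
baa: 4a undefined. 4a->0: no, aaa/bba meet in 0. 4a->1: no, a/bba meet in 1. 4a->2: no, b/bba meet in 2. 4a->3: no, aa/bba meet in 3. 4a->4: ok.
bab: 4b undefined. 4b->0: ok.
All examples now run through 5 states with every (state, symbol) defined. Accept strings end in {0,1,2,3}, Reject strings end in {4}; accept={0,1,2,3}.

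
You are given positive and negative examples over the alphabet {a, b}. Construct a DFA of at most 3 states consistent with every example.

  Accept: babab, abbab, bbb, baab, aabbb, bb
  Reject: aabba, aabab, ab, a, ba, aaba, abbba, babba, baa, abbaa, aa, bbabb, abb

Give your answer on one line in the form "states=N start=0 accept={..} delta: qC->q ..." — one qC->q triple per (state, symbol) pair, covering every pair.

states=3 start=0 accept={0} delta: 0a->1 0b->0 1a->2 1b->1 2a->1 2b->0

State merging on the prefix tree: take the shortest (then alphabetical) example prefix whose next move is undefined and point that move at state 0, else 1, else 2, ...; a target is out if some Accept/Reject pair would then sit in one state with the same input left (inseparable). If every existing state is out, open a new one.
a: 0a undefined. 0a->0: no, bb/abb meet in 0 with "bb" left. Open state 1: 0a->1.
b: 0b undefined. 0b->0: ok.
aa: 1a undefined. 1a->0: no, bbb/baa meet in 0. 1a->1: no, babab/aabab meet in 1 with "bab" left. Open state 2: 1a->2.
ab: 1b undefined. 1b->0: no, babab/ab meet in 0. 1b->1: ok.
aab: 2b undefined. 2b->0: ok.
abbaa: 2a undefined. 2a->0: no, babab/abbaa meet in 0. 2a->1: ok.
All examples now run through 3 states with every (state, symbol) defined. Accept strings end in {0}, Reject strings end in {1,2}; accept={0}.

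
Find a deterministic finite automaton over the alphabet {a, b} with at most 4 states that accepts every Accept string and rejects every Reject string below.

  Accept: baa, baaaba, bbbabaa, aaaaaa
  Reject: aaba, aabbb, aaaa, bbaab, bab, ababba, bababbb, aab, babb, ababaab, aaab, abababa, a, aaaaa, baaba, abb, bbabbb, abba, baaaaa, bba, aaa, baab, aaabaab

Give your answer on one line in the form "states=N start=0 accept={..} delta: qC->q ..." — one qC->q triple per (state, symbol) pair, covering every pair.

Grow the machine one transition at a time. Run the examples from 0; the earliest place one falls off (shortest prefix, ties alphabetical) gets sent to the lowest-numbered state that keeps every Accept/Reject pair distinguishable — a pair clashes when both reach the same state with identical unread suffix — and to a fresh state only if none does.
a: 0a undefined. 0a->0: no, aaaaaa/aaaa meet in 0. Open state 1: 0a->1.
b: 0b undefined. 0b->0: ok.
aa: 1a undefined. 1a->0: no, baa/aabbb meet in 0. 1a->1: no, baa/aaaa meet in 1. Open state 2: 1a->2.
ab: 1b undefined. 1b->0: ok.
aaa: 2a undefined. 2a->0: no, baa/aaaaa meet in 2. 2a->1: no, baa/aaaa meet in 2. 2a->2: no, baa/aaaa meet in 2. Open state 3: 2a->3.
aab: 2b undefined. 2b->0: ok.
aaaa: 3a undefined. 3a->0: ok.
aaab: 3b undefined. 3b->0: no, baaaba/aaba meet in 1. 3b->1: ok.
All examples now run through 4 states with every (state, symbol) defined. Accept strings end in {2}, Reject strings end in {0,1,3}; accept={2}.

states=4 start=0 accept={2} delta: 0a->1 0b->0 1a->2 1b->0 2a->3 2b->0 3a->0 3b->1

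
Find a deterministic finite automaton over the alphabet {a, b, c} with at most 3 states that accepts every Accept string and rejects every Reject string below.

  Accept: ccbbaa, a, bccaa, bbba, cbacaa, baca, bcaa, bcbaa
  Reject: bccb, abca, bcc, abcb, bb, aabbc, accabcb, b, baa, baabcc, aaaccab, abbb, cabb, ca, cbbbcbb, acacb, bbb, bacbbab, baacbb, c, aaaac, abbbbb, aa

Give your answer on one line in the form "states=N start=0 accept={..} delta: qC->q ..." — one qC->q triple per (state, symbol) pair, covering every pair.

State merging on the prefix tree: take the shortest (then alphabetical) example prefix whose next move is undefined and point that move at state 0, else 1, else 2, ...; a target is out if some Accept/Reject pair would then sit in one state with the same input left (inseparable). If every existing state is out, open a new one.
a: 0a undefined. 0a->0: no, a/aa meet in 0. Open state 1: 0a->1.
b: 0b undefined. 0b->0: ok.
c: 0c undefined. 0c->0: no, ccbbaa/baa meet in 1 with "a" left. 0c->1: no, a/c meet in 1. Open state 2: 0c->2.
aa: 1a undefined. 1a->0: ok.
ab: 1b undefined. 1b->0: ok.
ac: 1c undefined. 1c->0: ok.
ca: 2a undefined. 2a->0: ok.
cb: 2b undefined. 2b->0: no, cbacaa/abca meet in 0. 2b->1: no, a/abcb meet in 1. 2b->2: ok.
cc: 2c undefined. 2c->0: no, ccbbaa/bccb meet in 0. 2c->1: no, ccbbaa/bccb meet in 0. 2c->2: ok.
All examples now run through 3 states with every (state, symbol) defined. Accept strings end in {1}, Reject strings end in {0,2}; accept={1}.

states=3 start=0 accept={1} delta: 0a->1 0b->0 0c->2 1a->0 1b->0 1c->0 2a->0 2b->2 2c->2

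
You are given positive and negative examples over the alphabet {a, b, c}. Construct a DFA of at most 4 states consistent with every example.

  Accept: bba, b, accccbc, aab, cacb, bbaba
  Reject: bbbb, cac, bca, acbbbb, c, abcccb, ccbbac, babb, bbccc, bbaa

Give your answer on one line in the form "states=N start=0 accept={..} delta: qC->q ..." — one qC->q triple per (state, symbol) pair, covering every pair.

Fold the examples into a partial DFA from state 0: repeatedly fix the first undefined (state, symbol) met by the shortest-then-alphabetical prefix, trying targets in increasing order and rejecting any under which an Accept and a Reject string meet in one state with the same remainder; add a state when all current targets are rejected. Accepting states are where Accept strings end.
a: 0a undefined. 0a->0: ok.
b: 0b undefined. 0b->0: no, bba/bbbb meet in 0. Open state 1: 0b->1.
c: 0c undefined. 0c->0: ok.
ba: 1a undefined. 1a->0: ok.
bb: 1b undefined. 1b->0: no, bba/bbbb meet in 0. 1b->1: no, bba/cac meet in 0. Open state 2: 1b->2.
bc: 1c undefined. 1c->0: no, b/abcccb meet in 1. 1c->1: ok.
bba: 2a undefined. 2a->0: no, bba/cac meet in 0. 2a->1: no, bba/ccbbac meet in 1. 2a->2: no, bba/abcccb meet in 2. Open state 3: 2a->3.
bbb: 2b undefined. 2b->0: no, b/bbbb meet in 1. 2b->1: ok.
bbc: 2c undefined. 2c->0: ok.
bbaa: 3a undefined. 3a->0: ok.
bbab: 3b undefined. 3b->0: no, bbaba/cac meet in 0. 3b->1: no, bbaba/cac meet in 0. 3b->2: ok.
ccbbac: 3c undefined. 3c->0: ok.
All examples now run through 4 states with every (state, symbol) defined. Accept strings end in {1,3}, Reject strings end in {0,2}; accept={1,3}.

states=4 start=0 accept={1,3} delta: 0a->0 0b->1 0c->0 1a->0 1b->2 1c->1 2a->3 2b->1 2c->0 3a->0 3b->2 3c->0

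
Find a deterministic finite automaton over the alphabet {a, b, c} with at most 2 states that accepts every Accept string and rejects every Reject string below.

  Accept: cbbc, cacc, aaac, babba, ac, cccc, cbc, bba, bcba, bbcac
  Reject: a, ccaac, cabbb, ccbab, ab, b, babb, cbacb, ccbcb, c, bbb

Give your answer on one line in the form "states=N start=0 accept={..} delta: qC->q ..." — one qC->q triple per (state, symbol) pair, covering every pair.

states=2 start=0 accept={0} delta: 0a->1 0b->1 0c->1 1a->0 1b->1 1c->0

Fold the examples into a partial DFA from state 0: repeatedly fix the first undefined (state, symbol) met by the shortest-then-alphabetical prefix, trying targets in increasing order and rejecting any under which an Accept and a Reject string meet in one state with the same remainder; add a state when all current targets are rejected. Accepting states are where Accept strings end.
a: 0a undefined. 0a->0: no, aaac/c meet in 0 with "c" left. Open state 1: 0a->1.
b: 0b undefined. 0b->0: no, bba/a meet in 1. 0b->1: ok.
c: 0c undefined. 0c->0: no, cccc/c meet in 0. 0c->1: ok.
aa: 1a undefined. 1a->0: ok.
ab: 1b undefined. 1b->0: no, babba/a meet in 1. 1b->1: ok.
ac: 1c undefined. 1c->0: ok.
All examples now run through 2 states with every (state, symbol) defined. Accept strings end in {0}, Reject strings end in {1}; accept={0}.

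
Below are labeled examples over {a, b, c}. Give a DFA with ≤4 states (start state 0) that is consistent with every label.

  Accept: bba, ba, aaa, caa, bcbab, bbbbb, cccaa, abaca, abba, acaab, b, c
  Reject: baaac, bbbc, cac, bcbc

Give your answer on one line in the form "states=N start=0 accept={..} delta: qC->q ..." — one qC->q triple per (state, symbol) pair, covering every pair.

State merging on the prefix tree: take the shortest (then alphabetical) example prefix whose next move is undefined and point that move at state 0, else 1, else 2, ...; a target is out if some Accept/Reject pair would then sit in one state with the same input left (inseparable). If every existing state is out, open a new one.
a: 0a undefined. 0a->0: ok.
b: 0b undefined. 0b->0: no, c/baaac meet in 0 with "c" left. Open state 1: 0b->1.
c: 0c undefined. 0c->0: no, aaa/cac meet in 0. 0c->1: ok.
ba: 1a undefined. 1a->0: no, acaab/baaac meet in 1. 1a->1: ok.
bb: 1b undefined. 1b->0: ok.
bc: 1c undefined. 1c->0: no, bba/baaac meet in 0. 1c->1: no, ba/baaac meet in 1. Open state 2: 1c->2.
bcb: 2b undefined. 2b->0: no, ba/bcbc meet in 1. 2b->1: ok.
ccc: 2c undefined. 2c->0: ok.
abaca: 2a undefined. 2a->0: ok.
All examples now run through 3 states with every (state, symbol) defined. Accept strings end in {0,1}, Reject strings end in {2}; accept={0,1}.

states=3 start=0 accept={0,1} delta: 0a->0 0b->1 0c->1 1a->1 1b->0 1c->2 2a->0 2b->1 2c->0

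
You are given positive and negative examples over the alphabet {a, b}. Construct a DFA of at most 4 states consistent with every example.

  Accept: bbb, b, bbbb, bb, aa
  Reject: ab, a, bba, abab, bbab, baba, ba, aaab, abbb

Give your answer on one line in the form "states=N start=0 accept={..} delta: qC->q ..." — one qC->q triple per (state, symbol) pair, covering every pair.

Grow the machine one transition at a time. Run the examples from 0; the earliest place one falls off (shortest prefix, ties alphabetical) gets sent to the lowest-numbered state that keeps every Accept/Reject pair distinguishable — a pair clashes when both reach the same state with identical unread suffix — and to a fresh state only if none does.
a: 0a undefined. 0a->0: no, bbb/abbb meet in 0 with "bbb" left. Open state 1: 0a->1.
b: 0b undefined. 0b->0: ok.
aa: 1a undefined. 1a->0: ok.
ab: 1b undefined. 1b->0: no, bbb/ab meet in 0. 1b->1: no, bbb/abab meet in 0. Open state 2: 1b->2.
aba: 2a undefined. 2a->0: no, bbb/abab meet in 0. 2a->1: ok.
abb: 2b undefined. 2b->0: no, bbb/abbb meet in 0. 2b->1: ok.
All examples now run through 3 states with every (state, symbol) defined. Accept strings end in {0}, Reject strings end in {1,2}; accept={0}.

states=3 start=0 accept={0} delta: 0a->1 0b->0 1a->0 1b->2 2a->1 2b->1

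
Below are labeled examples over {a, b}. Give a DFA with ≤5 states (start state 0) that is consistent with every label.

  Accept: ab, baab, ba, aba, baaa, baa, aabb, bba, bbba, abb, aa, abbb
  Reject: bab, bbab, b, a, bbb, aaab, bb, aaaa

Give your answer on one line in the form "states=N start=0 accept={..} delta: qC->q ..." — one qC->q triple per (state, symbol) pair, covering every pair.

states=5 start=0 accept={0,3,4} delta: 0a->1 0b->2 1a->3 1b->3 2a->4 2b->2 3a->0 3b->3 4a->3 4b->1

Grow the machine one transition at a time. Run the examples from 0; the earliest place one falls off (shortest prefix, ties alphabetical) gets sent to the lowest-numbered state that keeps every Accept/Reject pair distinguishable — a pair clashes when both reach the same state with identical unread suffix — and to a fresh state only if none does.
a: 0a undefined. 0a->0: no, ab/b meet in 0 with "b" left. Open state 1: 0a->1.
b: 0b undefined. 0b->0: no, ab/bab meet in 1 with "b" left. 0b->1: no, ab/bb meet in 1 with "b" left. Open state 2: 0b->2.
aa: 1a undefined. 1a->0: no, ab/aaab meet in 1 with "b" left. 1a->1: no, ab/aaab meet in 1 with "b" left. 1a->2: no, baa/aaaa meet in 2 with "aa" left. Open state 3: 1a->3.
ab: 1b undefined. 1b->0: no, aba/a meet in 1. 1b->1: no, ab/a meet in 1. 1b->2: no, ab/b meet in 2. 1b->3: ok.
ba: 2a undefined. 2a->0: no, baa/a meet in 1. 2a->1: no, ab/bab meet in 3. 2a->2: no, baab/bab meet in 2 with "b" left. 2a->3: no, baab/aaab meet in 3 with "ab" left. Open state 4: 2a->4.
bb: 2b undefined. 2b->0: no, ab/bbab meet in 3. 2b->1: no, ab/bbb meet in 3. 2b->2: ok.
aaa: 3a undefined. 3a->0: ok.
aab: 3b undefined. 3b->0: no, aabb/b meet in 2. 3b->1: no, abb/a meet in 1. 3b->2: no, aabb/b meet in 2. 3b->3: ok.
baa: 4a undefined. 4a->0: no, baab/b meet in 2. 4a->1: no, baa/a meet in 1. 4a->2: no, baab/b meet in 2. 4a->3: ok.
bab: 4b undefined. 4b->0: no, aba/bab meet in 0. 4b->1: ok.
All examples now run through 5 states with every (state, symbol) defined. Accept strings end in {0,3,4}, Reject strings end in {1,2}; accept={0,3,4}.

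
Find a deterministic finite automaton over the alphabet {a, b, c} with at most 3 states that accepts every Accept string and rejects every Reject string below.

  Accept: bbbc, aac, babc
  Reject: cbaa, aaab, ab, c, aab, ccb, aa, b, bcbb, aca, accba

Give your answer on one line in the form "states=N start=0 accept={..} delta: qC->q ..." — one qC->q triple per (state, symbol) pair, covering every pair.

Grow the machine one transition at a time. Run the examples from 0; the earliest place one falls off (shortest prefix, ties alphabetical) gets sent to the lowest-numbered state that keeps every Accept/Reject pair distinguishable — a pair clashes when both reach the same state with identical unread suffix — and to a fresh state only if none does.
a: 0a undefined. 0a->0: no, aac/c meet in 0 with "c" left. Open state 1: 0a->1.
b: 0b undefined. 0b->0: no, bbbc/c meet in 0 with "c" left. 0b->1: ok.
c: 0c undefined. 0c->0: ok.
aa: 1a undefined. 1a->0: no, aac/c meet in 0. 1a->1: ok.
ab: 1b undefined. 1b->0: no, babc/aaab meet in 0. 1b->1: ok.
ac: 1c undefined. 1c->0: no, bbbc/c meet in 0. 1c->1: no, bbbc/cbaa meet in 1. Open state 2: 1c->2.
aca: 2a undefined. 2a->0: ok.
acc: 2c undefined. 2c->0: ok.
bcb: 2b undefined. 2b->0: ok.
All examples now run through 3 states with every (state, symbol) defined. Accept strings end in {2}, Reject strings end in {0,1}; accept={2}.

states=3 start=0 accept={2} delta: 0a->1 0b->1 0c->0 1a->1 1b->1 1c->2 2a->0 2b->0 2c->0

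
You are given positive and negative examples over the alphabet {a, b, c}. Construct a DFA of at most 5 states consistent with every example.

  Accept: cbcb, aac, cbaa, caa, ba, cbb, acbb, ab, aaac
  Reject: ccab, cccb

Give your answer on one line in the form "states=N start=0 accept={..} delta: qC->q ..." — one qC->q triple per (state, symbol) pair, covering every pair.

states=3 start=0 accept={0,1} delta: 0a->0 0b->0 0c->1 1a->0 1b->0 1c->2 2a->2 2b->2 2c->2

Grow the machine one transition at a time. Run the examples from 0; the earliest place one falls off (shortest prefix, ties alphabetical) gets sent to the lowest-numbered state that keeps every Accept/Reject pair distinguishable — a pair clashes when both reach the same state with identical unread suffix — and to a fresh state only if none does.
a: 0a undefined. 0a->0: ok.
b: 0b undefined. 0b->0: ok.
c: 0c undefined. 0c->0: no, cbcb/ccab meet in 0. Open state 1: 0c->1.
ca: 1a undefined. 1a->0: ok.
cb: 1b undefined. 1b->0: ok.
cc: 1c undefined. 1c->0: no, cbcb/ccab meet in 0. 1c->1: no, cbcb/ccab meet in 0. Open state 2: 1c->2.
cca: 2a undefined. 2a->0: no, cbcb/ccab meet in 0. 2a->1: no, cbcb/ccab meet in 0. 2a->2: ok.
ccc: 2c undefined. 2c->0: no, cbcb/cccb meet in 0. 2c->1: no, cbcb/cccb meet in 0. 2c->2: ok.
ccab: 2b undefined. 2b->0: no, cbcb/ccab meet in 0. 2b->1: no, aac/ccab meet in 1. 2b->2: ok.
All examples now run through 3 states with every (state, symbol) defined. Accept strings end in {0,1}, Reject strings end in {2}; accept={0,1}.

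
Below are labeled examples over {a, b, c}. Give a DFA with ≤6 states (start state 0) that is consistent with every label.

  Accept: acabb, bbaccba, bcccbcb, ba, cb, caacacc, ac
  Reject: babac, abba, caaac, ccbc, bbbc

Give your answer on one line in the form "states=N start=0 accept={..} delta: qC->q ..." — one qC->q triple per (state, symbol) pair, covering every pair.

State merging on the prefix tree: take the shortest (then alphabetical) example prefix whose next move is undefined and point that move at state 0, else 1, else 2, ...; a target is out if some Accept/Reject pair would then sit in one state with the same input left (inseparable). If every existing state is out, open a new one.
a: 0a undefined. 0a->0: ok.
b: 0b undefined. 0b->0: no, ba/abba meet in 0. Open state 1: 0b->1.
c: 0c undefined. 0c->0: no, caacacc/caaac meet in 0. 0c->1: ok.
ba: 1a undefined. 1a->0: no, ac/babac meet in 1. 1a->1: ok.
bb: 1b undefined. 1b->0: no, acabb/babac meet in 1. 1b->1: no, acabb/abba meet in 1. Open state 2: 1b->2.
bc: 1c undefined. 1c->0: no, caacacc/caaac meet in 0. 1c->1: no, ba/caaac meet in 1. 1c->2: no, cb/caaac meet in 2. Open state 3: 1c->3.
bba: 2a undefined. 2a->0: no, ba/babac meet in 1. 2a->1: no, ba/abba meet in 1. 2a->2: no, cb/abba meet in 2. 2a->3: ok.
bbb: 2b undefined. 2b->0: no, ba/bbbc meet in 1. 2b->1: ok.
bcc: 3c undefined. 3c->0: no, bbaccba/abba meet in 3. 3c->1: no, acabb/babac meet in 1. 3c->2: no, cb/babac meet in 2. 3c->3: ok.
ccb: 3b undefined. 3b->0: no, acabb/ccbc meet in 1. 3b->1: ok.
caaca: 3a undefined. 3a->0: no, caacacc/babac meet in 3. 3a->1: no, caacacc/babac meet in 3. 3a->2: ok.
caacac: 2c undefined. 2c->0: ok.
All examples now run through 4 states with every (state, symbol) defined. Accept strings end in {1,2}, Reject strings end in {3}; accept={1,2}.

states=4 start=0 accept={1,2} delta: 0a->0 0b->1 0c->1 1a->1 1b->2 1c->3 2a->3 2b->1 2c->0 3a->2 3b->1 3c->3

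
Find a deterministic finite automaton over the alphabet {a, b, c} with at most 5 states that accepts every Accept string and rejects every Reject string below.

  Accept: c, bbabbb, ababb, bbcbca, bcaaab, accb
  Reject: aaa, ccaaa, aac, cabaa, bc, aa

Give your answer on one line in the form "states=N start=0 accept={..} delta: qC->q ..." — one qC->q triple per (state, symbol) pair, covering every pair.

states=3 start=0 accept={0,2} delta: 0a->1 0b->1 0c->0 1a->1 1b->2 1c->1 2a->0 2b->2 2c->2

Fold the examples into a partial DFA from state 0: repeatedly fix the first undefined (state, symbol) met by the shortest-then-alphabetical prefix, trying targets in increasing order and rejecting any under which an Accept and a Reject string meet in one state with the same remainder; add a state when all current targets are rejected. Accepting states are where Accept strings end.
a: 0a undefined. 0a->0: no, c/aac meet in 0 with "c" left. Open state 1: 0a->1.
b: 0b undefined. 0b->0: no, c/bc meet in 0 with "c" left. 0b->1: ok.
c: 0c undefined. 0c->0: ok.
aa: 1a undefined. 1a->0: no, c/aac meet in 0. 1a->1: ok.
ab: 1b undefined. 1b->0: no, ababb/aaa meet in 1. 1b->1: no, bbabbb/aaa meet in 1. Open state 2: 1b->2.
ac: 1c undefined. 1c->0: no, c/aac meet in 0. 1c->1: ok.
aba: 2a undefined. 2a->0: ok.
bbc: 2c undefined. 2c->0: no, bbcbca/aaa meet in 1. 2c->1: no, bbcbca/aaa meet in 1. 2c->2: ok.
bbcb: 2b undefined. 2b->0: no, bbcbca/aaa meet in 1. 2b->1: no, bbabbb/aaa meet in 1. 2b->2: ok.
All examples now run through 3 states with every (state, symbol) defined. Accept strings end in {0,2}, Reject strings end in {1}; accept={0,2}.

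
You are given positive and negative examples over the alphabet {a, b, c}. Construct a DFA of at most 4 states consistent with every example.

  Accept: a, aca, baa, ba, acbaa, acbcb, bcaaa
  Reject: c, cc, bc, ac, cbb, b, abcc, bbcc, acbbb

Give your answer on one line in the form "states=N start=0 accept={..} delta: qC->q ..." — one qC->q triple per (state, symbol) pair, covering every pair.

State merging on the prefix tree: take the shortest (then alphabetical) example prefix whose next move is undefined and point that move at state 0, else 1, else 2, ...; a target is out if some Accept/Reject pair would then sit in one state with the same input left (inseparable). If every existing state is out, open a new one.
a: 0a undefined. 0a->0: ok.
b: 0b undefined. 0b->0: no, a/b meet in 0. Open state 1: 0b->1.
c: 0c undefined. 0c->0: no, a/c meet in 0. 0c->1: ok.
ba: 1a undefined. 1a->0: ok.
bb: 1b undefined. 1b->0: no, a/acbbb meet in 0. 1b->1: ok.
bc: 1c undefined. 1c->0: no, a/cc meet in 0. 1c->1: no, acbcb/c meet in 1. Open state 2: 1c->2.
bca: 2a undefined. 2a->0: ok.
abcc: 2c undefined. 2c->0: no, a/abcc meet in 0. 2c->1: ok.
acbcb: 2b undefined. 2b->0: ok.
All examples now run through 3 states with every (state, symbol) defined. Accept strings end in {0}, Reject strings end in {1,2}; accept={0}.

states=3 start=0 accept={0} delta: 0a->0 0b->1 0c->1 1a->0 1b->1 1c->2 2a->0 2b->0 2c->1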